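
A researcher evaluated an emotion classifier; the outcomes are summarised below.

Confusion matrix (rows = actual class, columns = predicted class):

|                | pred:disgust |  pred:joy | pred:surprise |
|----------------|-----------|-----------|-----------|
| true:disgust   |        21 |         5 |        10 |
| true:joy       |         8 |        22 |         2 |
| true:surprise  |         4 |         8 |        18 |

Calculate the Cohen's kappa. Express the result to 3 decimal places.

0.433

Observed agreement pₒ = trace/N = 61/98 = 0.6224
Expected agreement pₑ = Σ (rowᵢ·colᵢ)/N² = (36·33 + 32·35 + 30·30)/98² = 0.3340
κ = (pₒ − pₑ)/(1 − pₑ) = (0.6224 − 0.3340)/(1 − 0.3340) = 0.433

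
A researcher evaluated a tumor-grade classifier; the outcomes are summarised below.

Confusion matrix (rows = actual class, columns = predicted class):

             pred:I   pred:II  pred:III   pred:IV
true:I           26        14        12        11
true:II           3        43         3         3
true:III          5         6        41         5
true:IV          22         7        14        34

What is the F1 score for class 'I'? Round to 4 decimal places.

0.4370

One-vs-rest for 'I': TP = diagonal; FP = other classes predicted 'I'; FN = 'I' predicted as other.
F1 score = 2·TP/(2·TP+FP+FN).
I: TP=26, FP=3+5+22=30, FN=14+12+11=37 → 52/119 = 0.43697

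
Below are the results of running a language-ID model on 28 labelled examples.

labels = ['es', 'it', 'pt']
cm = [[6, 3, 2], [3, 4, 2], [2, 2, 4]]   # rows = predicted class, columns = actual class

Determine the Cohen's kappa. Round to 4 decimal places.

Observed agreement pₒ = trace/N = 14/28 = 0.50000
Expected agreement pₑ = Σ (rowᵢ·colᵢ)/N² = (11·11 + 9·9 + 8·8)/28² = 0.33929
κ = (pₒ − pₑ)/(1 − pₑ) = (0.50000 − 0.33929)/(1 − 0.33929) = 0.2432

0.2432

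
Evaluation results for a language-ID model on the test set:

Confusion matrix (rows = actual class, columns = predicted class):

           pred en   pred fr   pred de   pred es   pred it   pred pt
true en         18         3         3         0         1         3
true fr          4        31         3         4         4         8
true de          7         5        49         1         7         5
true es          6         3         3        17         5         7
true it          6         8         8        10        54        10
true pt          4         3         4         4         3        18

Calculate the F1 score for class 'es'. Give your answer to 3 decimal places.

0.442

Treat 'es' as positive and all other classes as negative.
F1 score = 2·TP/(2·TP+FP+FN).
es: TP=17, FP=0+4+1+10+4=19, FN=6+3+3+5+7=24 → 34/77 = 0.4416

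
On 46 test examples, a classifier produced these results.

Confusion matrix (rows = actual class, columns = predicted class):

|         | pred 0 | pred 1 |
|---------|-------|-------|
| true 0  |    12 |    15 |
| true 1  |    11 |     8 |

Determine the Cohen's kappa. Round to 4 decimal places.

Observed agreement pₒ = trace/N = 20/46 = 0.43478
Expected agreement pₑ = Σ (rowᵢ·colᵢ)/N² = (27·23 + 19·23)/46² = 0.50000
κ = (pₒ − pₑ)/(1 − pₑ) = (0.43478 − 0.50000)/(1 − 0.50000) = -0.1304

-0.1304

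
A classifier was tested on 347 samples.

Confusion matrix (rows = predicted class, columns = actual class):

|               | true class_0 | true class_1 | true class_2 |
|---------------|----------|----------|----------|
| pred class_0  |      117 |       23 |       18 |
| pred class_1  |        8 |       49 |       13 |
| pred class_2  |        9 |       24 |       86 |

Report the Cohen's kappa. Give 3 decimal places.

0.581

Observed agreement pₒ = trace/N = 252/347 = 0.7262
Expected agreement pₑ = Σ (rowᵢ·colᵢ)/N² = (134·158 + 96·70 + 117·119)/347² = 0.3473
κ = (pₒ − pₑ)/(1 − pₑ) = (0.7262 − 0.3473)/(1 − 0.3473) = 0.581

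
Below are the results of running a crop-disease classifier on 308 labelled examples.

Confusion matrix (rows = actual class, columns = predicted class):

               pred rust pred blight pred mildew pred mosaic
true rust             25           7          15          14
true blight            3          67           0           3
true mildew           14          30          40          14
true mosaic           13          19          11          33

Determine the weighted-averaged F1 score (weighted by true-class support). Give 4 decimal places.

Per-class F1 score (2·TP/(2·TP+FP+FN)):
  rust: TP=25, FP=3+14+13=30, FN=7+15+14=36 → 50/116 = 0.43103
  blight: TP=67, FP=7+30+19=56, FN=3+0+3=6 → 134/196 = 0.68367
  mildew: TP=40, FP=15+0+11=26, FN=14+30+14=58 → 80/164 = 0.48780
  mosaic: TP=33, FP=14+3+14=31, FN=13+19+11=43 → 66/140 = 0.47143
Weighted-F1 score = Σ (supportᵢ/N)·F1 scoreᵢ with N=308: (61/308)·0.43103 + (73/308)·0.68367 + (98/308)·0.48780 + (76/308)·0.47143 = 0.5189

0.5189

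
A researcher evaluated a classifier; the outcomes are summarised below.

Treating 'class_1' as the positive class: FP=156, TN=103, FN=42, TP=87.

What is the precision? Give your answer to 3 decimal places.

0.358

Precision = TP/(TP+FP) = 87/(87+156) = 87/243 = 0.358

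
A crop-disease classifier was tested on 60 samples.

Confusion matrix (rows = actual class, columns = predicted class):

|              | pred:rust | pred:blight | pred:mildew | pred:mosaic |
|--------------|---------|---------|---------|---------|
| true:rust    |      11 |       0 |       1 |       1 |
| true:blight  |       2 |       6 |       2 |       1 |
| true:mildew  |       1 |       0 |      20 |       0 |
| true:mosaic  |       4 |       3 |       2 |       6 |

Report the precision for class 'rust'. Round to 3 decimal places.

0.611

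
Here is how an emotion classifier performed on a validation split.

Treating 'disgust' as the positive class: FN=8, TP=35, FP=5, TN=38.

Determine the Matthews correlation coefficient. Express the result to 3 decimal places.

0.699

MCC = (TP·TN − FP·FN) / √((TP+FP)(TP+FN)(TN+FP)(TN+FN))
Numerator = 35·38 − 5·8 = 1290
Denominator = √(40·43·43·46) = √3402160 = 1844.4945
MCC = 1290 / 1844.4945 = 0.699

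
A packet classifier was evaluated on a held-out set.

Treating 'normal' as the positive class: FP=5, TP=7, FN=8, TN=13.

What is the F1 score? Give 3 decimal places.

Precision = TP/(TP+FP) = 7/12 = 0.5833
Recall = TP/(TP+FN) = 7/15 = 0.4667
F1 = 2·TP/(2·TP+FP+FN) = 14/27 = 0.519

0.519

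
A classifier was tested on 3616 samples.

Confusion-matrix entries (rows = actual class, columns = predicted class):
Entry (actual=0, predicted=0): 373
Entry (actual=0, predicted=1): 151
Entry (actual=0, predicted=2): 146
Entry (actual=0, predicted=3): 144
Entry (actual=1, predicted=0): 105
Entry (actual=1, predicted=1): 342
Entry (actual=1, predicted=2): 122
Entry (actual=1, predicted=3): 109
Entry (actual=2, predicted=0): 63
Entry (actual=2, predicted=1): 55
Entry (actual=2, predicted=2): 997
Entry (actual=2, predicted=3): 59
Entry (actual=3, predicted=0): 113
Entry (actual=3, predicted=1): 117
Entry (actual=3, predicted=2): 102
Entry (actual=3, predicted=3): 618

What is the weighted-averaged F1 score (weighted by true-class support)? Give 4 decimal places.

0.6374

Per-class F1 score (2·TP/(2·TP+FP+FN)):
  0: TP=373, FP=105+63+113=281, FN=151+146+144=441 → 746/1468 = 0.50817
  1: TP=342, FP=151+55+117=323, FN=105+122+109=336 → 684/1343 = 0.50931
  2: TP=997, FP=146+122+102=370, FN=63+55+59=177 → 1994/2541 = 0.78473
  3: TP=618, FP=144+109+59=312, FN=113+117+102=332 → 1236/1880 = 0.65745
Weighted-F1 score = Σ (supportᵢ/N)·F1 scoreᵢ with N=3616: (814/3616)·0.50817 + (678/3616)·0.50931 + (1174/3616)·0.78473 + (950/3616)·0.65745 = 0.6374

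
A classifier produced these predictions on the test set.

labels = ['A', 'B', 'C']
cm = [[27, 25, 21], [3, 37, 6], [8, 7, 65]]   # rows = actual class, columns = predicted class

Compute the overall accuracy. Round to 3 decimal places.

0.648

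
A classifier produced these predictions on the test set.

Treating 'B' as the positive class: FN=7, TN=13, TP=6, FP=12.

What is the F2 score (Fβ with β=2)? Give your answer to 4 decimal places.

0.4286

Fβ = (1+β²)·TP / ((1+β²)·TP + β²·FN + FP), with β²=4
= 5·6 / (5·6 + 4·7 + 12) = 0.4286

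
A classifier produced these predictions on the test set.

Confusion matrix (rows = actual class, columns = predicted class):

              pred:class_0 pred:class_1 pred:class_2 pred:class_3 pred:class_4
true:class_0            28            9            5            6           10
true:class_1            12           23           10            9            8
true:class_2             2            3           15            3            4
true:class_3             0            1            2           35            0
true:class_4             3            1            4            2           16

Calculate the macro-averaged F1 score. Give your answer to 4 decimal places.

Per-class F1 score (2·TP/(2·TP+FP+FN)):
  class_0: TP=28, FP=12+2+0+3=17, FN=9+5+6+10=30 → 56/103 = 0.54369
  class_1: TP=23, FP=9+3+1+1=14, FN=12+10+9+8=39 → 46/99 = 0.46465
  class_2: TP=15, FP=5+10+2+4=21, FN=2+3+3+4=12 → 30/63 = 0.47619
  class_3: TP=35, FP=6+9+3+2=20, FN=0+1+2+0=3 → 70/93 = 0.75269
  class_4: TP=16, FP=10+8+4+0=22, FN=3+1+4+2=10 → 32/64 = 0.50000
Macro-F1 score = mean = (0.54369 + 0.46465 + 0.47619 + 0.75269 + 0.50000) / 5 = 0.5474

0.5474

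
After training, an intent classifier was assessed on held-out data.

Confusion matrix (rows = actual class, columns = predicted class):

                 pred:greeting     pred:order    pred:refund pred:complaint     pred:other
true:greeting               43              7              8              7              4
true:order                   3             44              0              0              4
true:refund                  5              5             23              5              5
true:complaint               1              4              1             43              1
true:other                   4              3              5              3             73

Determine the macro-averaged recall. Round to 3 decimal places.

Per-class recall (TP/(TP+FN)):
  greeting: TP=43, FN=7+8+7+4=26 → 43/69 = 0.6232
  order: TP=44, FN=3+0+0+4=7 → 44/51 = 0.8627
  refund: TP=23, FN=5+5+5+5=20 → 23/43 = 0.5349
  complaint: TP=43, FN=1+4+1+1=7 → 43/50 = 0.8600
  other: TP=73, FN=4+3+5+3=15 → 73/88 = 0.8295
Macro-recall = mean = (0.6232 + 0.8627 + 0.5349 + 0.8600 + 0.8295) / 5 = 0.742

0.742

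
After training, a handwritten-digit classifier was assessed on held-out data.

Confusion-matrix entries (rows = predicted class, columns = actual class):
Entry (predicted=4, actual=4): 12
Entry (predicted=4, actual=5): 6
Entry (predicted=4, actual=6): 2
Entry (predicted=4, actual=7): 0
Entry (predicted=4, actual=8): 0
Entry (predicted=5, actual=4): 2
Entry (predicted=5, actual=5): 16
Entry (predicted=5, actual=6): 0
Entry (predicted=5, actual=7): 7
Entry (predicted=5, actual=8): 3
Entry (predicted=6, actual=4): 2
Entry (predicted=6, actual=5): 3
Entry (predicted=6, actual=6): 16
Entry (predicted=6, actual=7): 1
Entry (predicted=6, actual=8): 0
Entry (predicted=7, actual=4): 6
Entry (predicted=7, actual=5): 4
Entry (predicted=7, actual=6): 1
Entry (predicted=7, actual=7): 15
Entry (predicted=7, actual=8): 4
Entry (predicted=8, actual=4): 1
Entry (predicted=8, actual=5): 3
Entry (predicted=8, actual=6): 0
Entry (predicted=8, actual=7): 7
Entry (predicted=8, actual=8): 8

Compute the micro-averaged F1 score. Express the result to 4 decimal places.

Micro-averaging pools counts across classes: ΣTP=67, ΣFP=52, ΣFN=52.
Micro-F1 score = 2·TP/(2·TP+FP+FN) on pooled counts = 0.5630 (equals overall accuracy in single-label multiclass).

0.5630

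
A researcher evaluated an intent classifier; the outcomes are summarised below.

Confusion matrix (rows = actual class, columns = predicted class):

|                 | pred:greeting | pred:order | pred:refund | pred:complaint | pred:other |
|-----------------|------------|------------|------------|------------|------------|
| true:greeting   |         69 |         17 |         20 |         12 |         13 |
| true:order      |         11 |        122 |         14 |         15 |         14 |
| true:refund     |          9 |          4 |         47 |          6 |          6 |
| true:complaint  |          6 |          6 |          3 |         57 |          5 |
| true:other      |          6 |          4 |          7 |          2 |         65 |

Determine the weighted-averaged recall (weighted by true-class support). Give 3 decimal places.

Per-class recall (TP/(TP+FN)):
  greeting: TP=69, FN=17+20+12+13=62 → 69/131 = 0.5267
  order: TP=122, FN=11+14+15+14=54 → 122/176 = 0.6932
  refund: TP=47, FN=9+4+6+6=25 → 47/72 = 0.6528
  complaint: TP=57, FN=6+6+3+5=20 → 57/77 = 0.7403
  other: TP=65, FN=6+4+7+2=19 → 65/84 = 0.7738
Weighted-recall = Σ (supportᵢ/N)·recallᵢ with N=540: (131/540)·0.5267 + (176/540)·0.6932 + (72/540)·0.6528 + (77/540)·0.7403 + (84/540)·0.7738 = 0.667

0.667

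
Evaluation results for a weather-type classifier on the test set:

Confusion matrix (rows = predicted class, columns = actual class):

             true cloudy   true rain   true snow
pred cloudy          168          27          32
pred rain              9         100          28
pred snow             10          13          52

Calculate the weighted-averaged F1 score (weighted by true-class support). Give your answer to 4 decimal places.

0.7179

Per-class F1 score (2·TP/(2·TP+FP+FN)):
  cloudy: TP=168, FP=27+32=59, FN=9+10=19 → 336/414 = 0.81159
  rain: TP=100, FP=9+28=37, FN=27+13=40 → 200/277 = 0.72202
  snow: TP=52, FP=10+13=23, FN=32+28=60 → 104/187 = 0.55615
Weighted-F1 score = Σ (supportᵢ/N)·F1 scoreᵢ with N=439: (187/439)·0.81159 + (140/439)·0.72202 + (112/439)·0.55615 = 0.7179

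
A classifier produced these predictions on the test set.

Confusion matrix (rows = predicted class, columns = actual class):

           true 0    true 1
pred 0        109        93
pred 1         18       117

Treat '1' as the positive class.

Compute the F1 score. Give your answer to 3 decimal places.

Precision = TP/(TP+FP) = 117/135 = 0.8667
Recall = TP/(TP+FN) = 117/210 = 0.5571
F1 = 2·TP/(2·TP+FP+FN) = 234/345 = 0.678

0.678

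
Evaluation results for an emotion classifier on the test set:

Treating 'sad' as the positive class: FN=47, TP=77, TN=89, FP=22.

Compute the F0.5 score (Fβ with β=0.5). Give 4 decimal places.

0.7404

Fβ = (1+β²)·TP / ((1+β²)·TP + β²·FN + FP), with β²=1/4
= 1.25·77 / (1.25·77 + 0.25·47 + 22) = 0.7404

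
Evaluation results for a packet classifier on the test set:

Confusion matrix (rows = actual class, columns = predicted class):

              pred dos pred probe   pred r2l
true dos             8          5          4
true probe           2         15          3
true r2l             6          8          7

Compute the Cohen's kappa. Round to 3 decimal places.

0.274

Observed agreement pₒ = trace/N = 30/58 = 0.5172
Expected agreement pₑ = Σ (rowᵢ·colᵢ)/N² = (17·16 + 20·28 + 21·14)/58² = 0.3347
κ = (pₒ − pₑ)/(1 − pₑ) = (0.5172 − 0.3347)/(1 − 0.3347) = 0.274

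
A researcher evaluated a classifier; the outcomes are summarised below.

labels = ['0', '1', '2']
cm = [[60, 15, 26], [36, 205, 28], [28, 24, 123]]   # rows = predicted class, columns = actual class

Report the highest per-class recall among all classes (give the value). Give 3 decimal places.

Per-class recall (TP/(TP+FN)):
  0: TP=60, FN=36+28=64 → 60/124 = 0.4839
  1: TP=205, FN=15+24=39 → 205/244 = 0.8402
  2: TP=123, FN=26+28=54 → 123/177 = 0.6949
Highest is class '1' with recall = 0.840.

0.840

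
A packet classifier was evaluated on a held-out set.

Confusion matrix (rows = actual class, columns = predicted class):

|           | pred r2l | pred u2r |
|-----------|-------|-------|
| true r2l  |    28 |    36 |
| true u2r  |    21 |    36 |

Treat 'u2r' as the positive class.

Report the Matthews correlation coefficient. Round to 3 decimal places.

MCC = (TP·TN − FP·FN) / √((TP+FP)(TP+FN)(TN+FP)(TN+FN))
Numerator = 36·28 − 36·21 = 252
Denominator = √(72·57·64·49) = √12870144 = 3587.4983
MCC = 252 / 3587.4983 = 0.070

0.070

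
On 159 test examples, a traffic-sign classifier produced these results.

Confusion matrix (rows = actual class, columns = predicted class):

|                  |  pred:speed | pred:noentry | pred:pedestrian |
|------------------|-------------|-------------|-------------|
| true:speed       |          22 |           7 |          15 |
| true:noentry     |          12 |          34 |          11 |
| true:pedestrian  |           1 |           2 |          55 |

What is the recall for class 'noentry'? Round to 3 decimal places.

recall = TP/(TP+FN).
noentry: TP=34, FN=12+11=23 → 34/57 = 0.5965

0.596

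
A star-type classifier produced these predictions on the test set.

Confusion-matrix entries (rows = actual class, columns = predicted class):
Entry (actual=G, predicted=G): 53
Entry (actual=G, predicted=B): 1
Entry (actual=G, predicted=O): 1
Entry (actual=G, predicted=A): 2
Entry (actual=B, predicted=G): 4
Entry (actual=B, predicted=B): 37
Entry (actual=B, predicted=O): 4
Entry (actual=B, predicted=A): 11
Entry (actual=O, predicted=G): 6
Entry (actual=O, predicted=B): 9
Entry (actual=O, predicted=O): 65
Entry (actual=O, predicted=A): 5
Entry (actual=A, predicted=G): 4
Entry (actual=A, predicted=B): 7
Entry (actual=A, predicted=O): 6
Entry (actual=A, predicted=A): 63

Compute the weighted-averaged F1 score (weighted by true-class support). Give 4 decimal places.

0.7829

Per-class F1 score (2·TP/(2·TP+FP+FN)):
  G: TP=53, FP=4+6+4=14, FN=1+1+2=4 → 106/124 = 0.85484
  B: TP=37, FP=1+9+7=17, FN=4+4+11=19 → 74/110 = 0.67273
  O: TP=65, FP=1+4+6=11, FN=6+9+5=20 → 130/161 = 0.80745
  A: TP=63, FP=2+11+5=18, FN=4+7+6=17 → 126/161 = 0.78261
Weighted-F1 score = Σ (supportᵢ/N)·F1 scoreᵢ with N=278: (57/278)·0.85484 + (56/278)·0.67273 + (85/278)·0.80745 + (80/278)·0.78261 = 0.7829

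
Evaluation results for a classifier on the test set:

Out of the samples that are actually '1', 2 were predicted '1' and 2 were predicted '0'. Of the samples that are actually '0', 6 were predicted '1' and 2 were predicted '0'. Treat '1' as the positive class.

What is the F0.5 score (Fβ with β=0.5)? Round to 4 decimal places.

Fβ = (1+β²)·TP / ((1+β²)·TP + β²·FN + FP), with β²=1/4
= 1.25·2 / (1.25·2 + 0.25·2 + 6) = 0.2778

0.2778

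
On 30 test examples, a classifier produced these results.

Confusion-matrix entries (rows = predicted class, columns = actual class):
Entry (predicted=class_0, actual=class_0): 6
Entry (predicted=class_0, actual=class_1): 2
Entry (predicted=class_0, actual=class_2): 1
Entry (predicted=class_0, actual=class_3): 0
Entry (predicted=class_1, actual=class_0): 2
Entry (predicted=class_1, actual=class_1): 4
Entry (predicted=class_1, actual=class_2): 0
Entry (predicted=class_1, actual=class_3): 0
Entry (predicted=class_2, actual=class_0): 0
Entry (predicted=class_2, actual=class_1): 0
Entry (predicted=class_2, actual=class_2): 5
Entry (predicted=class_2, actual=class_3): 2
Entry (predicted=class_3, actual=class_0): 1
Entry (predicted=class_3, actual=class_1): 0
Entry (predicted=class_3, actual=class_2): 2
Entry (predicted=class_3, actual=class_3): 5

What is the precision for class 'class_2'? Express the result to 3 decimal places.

0.714

Take TP from the diagonal, FP from the rest of the 'class_2' prediction marginal, FN from the rest of the 'class_2' actual marginal.
precision = TP/(TP+FP).
class_2: TP=5, FP=0+0+2=2 → 5/7 = 0.7143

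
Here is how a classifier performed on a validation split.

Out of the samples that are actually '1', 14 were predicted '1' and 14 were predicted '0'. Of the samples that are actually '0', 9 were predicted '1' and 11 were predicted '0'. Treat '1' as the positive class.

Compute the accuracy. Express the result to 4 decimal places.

Accuracy = (TP+TN)/N = (14+11)/48 = 0.5208

0.5208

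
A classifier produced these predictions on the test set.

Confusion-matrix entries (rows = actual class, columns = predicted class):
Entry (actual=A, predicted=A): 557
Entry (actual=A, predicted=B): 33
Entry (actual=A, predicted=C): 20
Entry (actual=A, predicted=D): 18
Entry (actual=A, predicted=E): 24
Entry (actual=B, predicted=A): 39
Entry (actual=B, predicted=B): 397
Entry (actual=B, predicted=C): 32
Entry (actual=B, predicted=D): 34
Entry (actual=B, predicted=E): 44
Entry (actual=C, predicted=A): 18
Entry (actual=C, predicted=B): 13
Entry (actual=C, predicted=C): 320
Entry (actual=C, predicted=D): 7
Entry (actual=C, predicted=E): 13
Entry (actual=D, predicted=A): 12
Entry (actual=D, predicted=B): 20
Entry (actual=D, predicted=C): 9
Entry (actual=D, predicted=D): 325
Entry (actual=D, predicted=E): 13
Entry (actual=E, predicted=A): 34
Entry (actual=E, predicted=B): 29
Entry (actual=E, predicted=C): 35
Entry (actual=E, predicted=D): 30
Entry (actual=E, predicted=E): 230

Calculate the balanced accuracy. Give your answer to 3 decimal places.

Balanced accuracy = mean of per-class recall.
  A: recall = 557/652 = 0.8543
  B: recall = 397/546 = 0.7271
  C: recall = 320/371 = 0.8625
  D: recall = 325/379 = 0.8575
  E: recall = 230/358 = 0.6425
Mean = (0.8543 + 0.7271 + 0.8625 + 0.8575 + 0.6425) / 5 = 0.789

0.789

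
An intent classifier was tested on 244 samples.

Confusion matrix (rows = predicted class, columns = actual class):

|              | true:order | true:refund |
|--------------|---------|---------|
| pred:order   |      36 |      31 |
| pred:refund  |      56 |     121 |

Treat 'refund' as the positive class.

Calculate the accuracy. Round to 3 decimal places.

0.643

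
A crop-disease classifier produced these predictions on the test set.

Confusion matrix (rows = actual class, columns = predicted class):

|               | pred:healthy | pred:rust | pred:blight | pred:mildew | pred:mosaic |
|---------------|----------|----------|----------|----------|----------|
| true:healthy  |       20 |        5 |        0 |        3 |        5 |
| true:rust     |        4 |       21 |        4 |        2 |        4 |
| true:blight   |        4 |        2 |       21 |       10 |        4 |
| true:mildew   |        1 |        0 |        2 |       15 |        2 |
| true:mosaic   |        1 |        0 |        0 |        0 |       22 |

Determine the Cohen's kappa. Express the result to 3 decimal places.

Observed agreement pₒ = trace/N = 99/152 = 0.6513
Expected agreement pₑ = Σ (rowᵢ·colᵢ)/N² = (33·30 + 35·28 + 41·27 + 20·30 + 23·37)/152² = 0.1960
κ = (pₒ − pₑ)/(1 − pₑ) = (0.6513 − 0.1960)/(1 − 0.1960) = 0.566

0.566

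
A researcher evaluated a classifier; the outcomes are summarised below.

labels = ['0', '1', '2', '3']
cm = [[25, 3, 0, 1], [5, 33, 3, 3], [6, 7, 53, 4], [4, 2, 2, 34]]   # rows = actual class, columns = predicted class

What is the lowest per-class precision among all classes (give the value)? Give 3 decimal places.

0.625

Per-class precision (TP/(TP+FP)):
  0: TP=25, FP=5+6+4=15 → 25/40 = 0.6250
  1: TP=33, FP=3+7+2=12 → 33/45 = 0.7333
  2: TP=53, FP=0+3+2=5 → 53/58 = 0.9138
  3: TP=34, FP=1+3+4=8 → 34/42 = 0.8095
Lowest is class '0' with precision = 0.625.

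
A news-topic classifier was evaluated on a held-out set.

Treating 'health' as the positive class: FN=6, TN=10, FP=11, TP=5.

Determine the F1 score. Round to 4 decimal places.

0.3704

Precision = TP/(TP+FP) = 5/16 = 0.3125
Recall = TP/(TP+FN) = 5/11 = 0.4545
F1 = 2·TP/(2·TP+FP+FN) = 10/27 = 0.3704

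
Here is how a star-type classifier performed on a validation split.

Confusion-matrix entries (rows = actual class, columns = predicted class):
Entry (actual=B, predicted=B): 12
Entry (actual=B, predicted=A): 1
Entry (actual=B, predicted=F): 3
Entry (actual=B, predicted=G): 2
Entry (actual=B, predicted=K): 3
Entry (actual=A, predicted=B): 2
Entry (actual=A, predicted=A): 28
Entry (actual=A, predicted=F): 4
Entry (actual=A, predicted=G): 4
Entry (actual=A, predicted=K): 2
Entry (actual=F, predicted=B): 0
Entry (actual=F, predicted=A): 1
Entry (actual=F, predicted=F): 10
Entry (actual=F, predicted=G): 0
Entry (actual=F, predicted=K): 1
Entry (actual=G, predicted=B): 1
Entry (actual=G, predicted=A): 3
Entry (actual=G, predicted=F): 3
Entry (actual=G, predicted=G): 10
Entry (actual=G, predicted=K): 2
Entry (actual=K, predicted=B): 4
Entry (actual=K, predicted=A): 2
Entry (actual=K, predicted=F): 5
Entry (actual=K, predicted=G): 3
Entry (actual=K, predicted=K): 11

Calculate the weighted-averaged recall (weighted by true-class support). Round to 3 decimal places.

Per-class recall (TP/(TP+FN)):
  B: TP=12, FN=1+3+2+3=9 → 12/21 = 0.5714
  A: TP=28, FN=2+4+4+2=12 → 28/40 = 0.7000
  F: TP=10, FN=0+1+0+1=2 → 10/12 = 0.8333
  G: TP=10, FN=1+3+3+2=9 → 10/19 = 0.5263
  K: TP=11, FN=4+2+5+3=14 → 11/25 = 0.4400
Weighted-recall = Σ (supportᵢ/N)·recallᵢ with N=117: (21/117)·0.5714 + (40/117)·0.7000 + (12/117)·0.8333 + (19/117)·0.5263 + (25/117)·0.4400 = 0.607

0.607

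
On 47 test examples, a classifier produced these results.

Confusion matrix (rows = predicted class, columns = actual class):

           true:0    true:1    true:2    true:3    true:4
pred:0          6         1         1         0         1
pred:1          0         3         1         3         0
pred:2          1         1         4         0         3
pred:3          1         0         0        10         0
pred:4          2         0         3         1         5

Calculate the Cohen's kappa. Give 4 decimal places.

Observed agreement pₒ = trace/N = 28/47 = 0.59574
Expected agreement pₑ = Σ (rowᵢ·colᵢ)/N² = (10·9 + 5·7 + 9·9 + 14·11 + 9·11)/47² = 0.20779
κ = (pₒ − pₑ)/(1 − pₑ) = (0.59574 − 0.20779)/(1 − 0.20779) = 0.4897

0.4897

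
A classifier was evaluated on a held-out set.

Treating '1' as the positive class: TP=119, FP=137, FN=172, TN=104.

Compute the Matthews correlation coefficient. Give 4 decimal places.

MCC = (TP·TN − FP·FN) / √((TP+FP)(TP+FN)(TN+FP)(TN+FN))
Numerator = 119·104 − 137·172 = -11188
Denominator = √(256·291·241·276) = √4955175936 = 70393.0106
MCC = -11188 / 70393.0106 = -0.1589

-0.1589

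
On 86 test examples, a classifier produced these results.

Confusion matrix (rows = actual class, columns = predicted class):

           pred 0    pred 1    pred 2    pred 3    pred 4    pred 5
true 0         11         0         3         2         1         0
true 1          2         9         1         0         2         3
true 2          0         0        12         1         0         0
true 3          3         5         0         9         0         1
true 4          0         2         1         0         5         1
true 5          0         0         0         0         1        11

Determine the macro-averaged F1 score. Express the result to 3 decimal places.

0.659

Per-class F1 score (2·TP/(2·TP+FP+FN)):
  0: TP=11, FP=2+0+3+0+0=5, FN=0+3+2+1+0=6 → 22/33 = 0.6667
  1: TP=9, FP=0+0+5+2+0=7, FN=2+1+0+2+3=8 → 18/33 = 0.5455
  2: TP=12, FP=3+1+0+1+0=5, FN=0+0+1+0+0=1 → 24/30 = 0.8000
  3: TP=9, FP=2+0+1+0+0=3, FN=3+5+0+0+1=9 → 18/30 = 0.6000
  4: TP=5, FP=1+2+0+0+1=4, FN=0+2+1+0+1=4 → 10/18 = 0.5556
  5: TP=11, FP=0+3+0+1+1=5, FN=0+0+0+0+1=1 → 22/28 = 0.7857
Macro-F1 score = mean = (0.6667 + 0.5455 + 0.8000 + 0.6000 + 0.5556 + 0.7857) / 6 = 0.659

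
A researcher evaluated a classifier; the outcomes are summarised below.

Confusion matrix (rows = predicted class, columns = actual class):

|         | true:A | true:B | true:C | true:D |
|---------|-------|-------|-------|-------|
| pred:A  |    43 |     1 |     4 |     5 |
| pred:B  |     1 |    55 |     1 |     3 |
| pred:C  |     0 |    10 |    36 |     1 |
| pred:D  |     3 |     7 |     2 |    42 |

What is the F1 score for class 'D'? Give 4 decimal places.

Take TP from the diagonal, FP from the rest of the 'D' prediction marginal, FN from the rest of the 'D' actual marginal.
F1 score = 2·TP/(2·TP+FP+FN).
D: TP=42, FP=3+7+2=12, FN=5+3+1=9 → 84/105 = 0.80000

0.8000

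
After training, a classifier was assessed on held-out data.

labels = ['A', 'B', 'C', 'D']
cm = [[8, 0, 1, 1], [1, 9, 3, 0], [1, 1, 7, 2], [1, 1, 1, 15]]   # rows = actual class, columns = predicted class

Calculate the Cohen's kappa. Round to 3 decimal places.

Observed agreement pₒ = trace/N = 39/52 = 0.7500
Expected agreement pₑ = Σ (rowᵢ·colᵢ)/N² = (10·11 + 13·11 + 11·12 + 18·18)/52² = 0.2622
κ = (pₒ − pₑ)/(1 − pₑ) = (0.7500 − 0.2622)/(1 − 0.2622) = 0.661

0.661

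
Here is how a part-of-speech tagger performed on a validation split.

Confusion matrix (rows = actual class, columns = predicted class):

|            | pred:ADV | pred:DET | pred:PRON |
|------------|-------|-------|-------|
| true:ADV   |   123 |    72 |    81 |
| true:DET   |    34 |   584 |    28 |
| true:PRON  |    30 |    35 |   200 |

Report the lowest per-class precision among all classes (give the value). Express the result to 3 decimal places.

0.647

Per-class precision (TP/(TP+FP)):
  ADV: TP=123, FP=34+30=64 → 123/187 = 0.6578
  DET: TP=584, FP=72+35=107 → 584/691 = 0.8452
  PRON: TP=200, FP=81+28=109 → 200/309 = 0.6472
Lowest is class 'PRON' with precision = 0.647.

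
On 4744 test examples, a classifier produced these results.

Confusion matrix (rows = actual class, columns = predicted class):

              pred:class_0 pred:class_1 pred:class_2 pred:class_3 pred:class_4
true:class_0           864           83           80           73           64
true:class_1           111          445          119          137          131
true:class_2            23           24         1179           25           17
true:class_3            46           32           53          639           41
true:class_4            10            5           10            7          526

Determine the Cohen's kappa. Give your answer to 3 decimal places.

Observed agreement pₒ = trace/N = 3653/4744 = 0.7700
Expected agreement pₑ = Σ (rowᵢ·colᵢ)/N² = (1164·1054 + 943·589 + 1268·1441 + 811·881 + 558·779)/4744² = 0.2114
κ = (pₒ − pₑ)/(1 − pₑ) = (0.7700 − 0.2114)/(1 − 0.2114) = 0.708

0.708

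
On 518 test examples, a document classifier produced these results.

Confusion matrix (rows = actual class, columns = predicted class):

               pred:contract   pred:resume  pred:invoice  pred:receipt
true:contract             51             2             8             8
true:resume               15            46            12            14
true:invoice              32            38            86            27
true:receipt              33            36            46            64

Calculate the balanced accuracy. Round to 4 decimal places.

0.5238

Balanced accuracy = mean of per-class recall.
  contract: recall = 51/69 = 0.73913
  resume: recall = 46/87 = 0.52874
  invoice: recall = 86/183 = 0.46995
  receipt: recall = 64/179 = 0.35754
Mean = (0.73913 + 0.52874 + 0.46995 + 0.35754) / 4 = 0.5238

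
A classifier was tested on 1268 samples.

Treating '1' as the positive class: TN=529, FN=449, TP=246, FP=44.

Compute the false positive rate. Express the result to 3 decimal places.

0.077

FPR = FP/(FP+TN) = 44/(44+529) = 0.077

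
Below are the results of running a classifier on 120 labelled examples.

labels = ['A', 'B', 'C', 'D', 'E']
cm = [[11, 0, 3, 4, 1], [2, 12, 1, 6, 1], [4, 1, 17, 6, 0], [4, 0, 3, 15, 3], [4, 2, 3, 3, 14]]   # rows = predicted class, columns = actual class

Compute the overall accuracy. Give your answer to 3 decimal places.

0.575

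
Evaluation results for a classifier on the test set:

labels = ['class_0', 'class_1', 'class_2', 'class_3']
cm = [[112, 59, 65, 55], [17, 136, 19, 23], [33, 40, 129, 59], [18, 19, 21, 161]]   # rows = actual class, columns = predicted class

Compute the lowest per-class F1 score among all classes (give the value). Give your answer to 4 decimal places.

0.4756

Per-class F1 score (2·TP/(2·TP+FP+FN)):
  class_0: TP=112, FP=17+33+18=68, FN=59+65+55=179 → 224/471 = 0.47558
  class_1: TP=136, FP=59+40+19=118, FN=17+19+23=59 → 272/449 = 0.60579
  class_2: TP=129, FP=65+19+21=105, FN=33+40+59=132 → 258/495 = 0.52121
  class_3: TP=161, FP=55+23+59=137, FN=18+19+21=58 → 322/517 = 0.62282
Lowest is class 'class_0' with F1 score = 0.4756.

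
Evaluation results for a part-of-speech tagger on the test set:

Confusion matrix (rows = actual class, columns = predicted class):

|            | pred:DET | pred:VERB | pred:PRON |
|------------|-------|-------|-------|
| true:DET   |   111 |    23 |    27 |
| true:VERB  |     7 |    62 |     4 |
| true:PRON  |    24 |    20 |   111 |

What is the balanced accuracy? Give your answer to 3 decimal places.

Balanced accuracy = mean of per-class recall.
  DET: recall = 111/161 = 0.6894
  VERB: recall = 62/73 = 0.8493
  PRON: recall = 111/155 = 0.7161
Mean = (0.6894 + 0.8493 + 0.7161) / 3 = 0.752

0.752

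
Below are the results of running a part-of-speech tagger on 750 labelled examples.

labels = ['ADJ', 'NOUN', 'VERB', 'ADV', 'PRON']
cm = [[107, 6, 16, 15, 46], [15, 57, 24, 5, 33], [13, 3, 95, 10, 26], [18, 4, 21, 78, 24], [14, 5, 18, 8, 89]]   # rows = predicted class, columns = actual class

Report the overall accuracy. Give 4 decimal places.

0.5680

Accuracy = trace / total = (107+57+95+78+89=426) / 750 = 426/750 = 0.5680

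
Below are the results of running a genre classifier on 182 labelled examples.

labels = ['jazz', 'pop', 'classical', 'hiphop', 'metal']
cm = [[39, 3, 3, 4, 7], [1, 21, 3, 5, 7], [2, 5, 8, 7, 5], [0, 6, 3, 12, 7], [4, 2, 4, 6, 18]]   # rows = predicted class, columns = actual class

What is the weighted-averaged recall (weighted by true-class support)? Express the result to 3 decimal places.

0.538

Per-class recall (TP/(TP+FN)):
  jazz: TP=39, FN=1+2+0+4=7 → 39/46 = 0.8478
  pop: TP=21, FN=3+5+6+2=16 → 21/37 = 0.5676
  classical: TP=8, FN=3+3+3+4=13 → 8/21 = 0.3810
  hiphop: TP=12, FN=4+5+7+6=22 → 12/34 = 0.3529
  metal: TP=18, FN=7+7+5+7=26 → 18/44 = 0.4091
Weighted-recall = Σ (supportᵢ/N)·recallᵢ with N=182: (46/182)·0.8478 + (37/182)·0.5676 + (21/182)·0.3810 + (34/182)·0.3529 + (44/182)·0.4091 = 0.538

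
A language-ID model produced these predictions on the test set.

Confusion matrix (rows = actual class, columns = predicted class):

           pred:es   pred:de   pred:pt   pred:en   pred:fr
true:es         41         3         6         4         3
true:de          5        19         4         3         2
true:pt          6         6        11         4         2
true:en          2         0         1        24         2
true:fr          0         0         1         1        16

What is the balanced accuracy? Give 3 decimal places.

Balanced accuracy = mean of per-class recall.
  es: recall = 41/57 = 0.7193
  de: recall = 19/33 = 0.5758
  pt: recall = 11/29 = 0.3793
  en: recall = 24/29 = 0.8276
  fr: recall = 16/18 = 0.8889
Mean = (0.7193 + 0.5758 + 0.3793 + 0.8276 + 0.8889) / 5 = 0.678

0.678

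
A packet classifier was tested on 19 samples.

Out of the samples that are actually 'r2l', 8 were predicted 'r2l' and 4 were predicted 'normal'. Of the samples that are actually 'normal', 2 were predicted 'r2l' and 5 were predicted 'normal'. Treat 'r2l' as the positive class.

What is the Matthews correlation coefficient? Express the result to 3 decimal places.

MCC = (TP·TN − FP·FN) / √((TP+FP)(TP+FN)(TN+FP)(TN+FN))
Numerator = 8·5 − 2·4 = 32
Denominator = √(10·12·7·9) = √7560 = 86.9483
MCC = 32 / 86.9483 = 0.368

0.368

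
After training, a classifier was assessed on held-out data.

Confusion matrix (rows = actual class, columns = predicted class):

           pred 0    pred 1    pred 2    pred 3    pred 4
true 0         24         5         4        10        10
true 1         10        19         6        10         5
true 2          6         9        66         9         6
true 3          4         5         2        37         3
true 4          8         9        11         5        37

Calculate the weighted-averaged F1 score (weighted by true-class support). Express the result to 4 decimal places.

0.5712

Per-class F1 score (2·TP/(2·TP+FP+FN)):
  0: TP=24, FP=10+6+4+8=28, FN=5+4+10+10=29 → 48/105 = 0.45714
  1: TP=19, FP=5+9+5+9=28, FN=10+6+10+5=31 → 38/97 = 0.39175
  2: TP=66, FP=4+6+2+11=23, FN=6+9+9+6=30 → 132/185 = 0.71351
  3: TP=37, FP=10+10+9+5=34, FN=4+5+2+3=14 → 74/122 = 0.60656
  4: TP=37, FP=10+5+6+3=24, FN=8+9+11+5=33 → 74/131 = 0.56489
Weighted-F1 score = Σ (supportᵢ/N)·F1 scoreᵢ with N=320: (53/320)·0.45714 + (50/320)·0.39175 + (96/320)·0.71351 + (51/320)·0.60656 + (70/320)·0.56489 = 0.5712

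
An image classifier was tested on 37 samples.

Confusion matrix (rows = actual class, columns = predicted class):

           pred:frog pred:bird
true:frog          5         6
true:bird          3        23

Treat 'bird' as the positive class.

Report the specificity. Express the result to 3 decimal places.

Specificity = TN/(TN+FP) = 5/(5+6) = 0.455

0.455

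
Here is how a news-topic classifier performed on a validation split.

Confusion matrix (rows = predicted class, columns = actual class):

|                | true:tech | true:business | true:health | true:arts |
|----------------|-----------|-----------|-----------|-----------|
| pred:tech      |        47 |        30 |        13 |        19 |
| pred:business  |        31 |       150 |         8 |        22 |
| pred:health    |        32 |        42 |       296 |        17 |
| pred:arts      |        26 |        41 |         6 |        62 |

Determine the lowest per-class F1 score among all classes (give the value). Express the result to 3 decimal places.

0.384

Per-class F1 score (2·TP/(2·TP+FP+FN)):
  tech: TP=47, FP=30+13+19=62, FN=31+32+26=89 → 94/245 = 0.3837
  business: TP=150, FP=31+8+22=61, FN=30+42+41=113 → 300/474 = 0.6329
  health: TP=296, FP=32+42+17=91, FN=13+8+6=27 → 592/710 = 0.8338
  arts: TP=62, FP=26+41+6=73, FN=19+22+17=58 → 124/255 = 0.4863
Lowest is class 'tech' with F1 score = 0.384.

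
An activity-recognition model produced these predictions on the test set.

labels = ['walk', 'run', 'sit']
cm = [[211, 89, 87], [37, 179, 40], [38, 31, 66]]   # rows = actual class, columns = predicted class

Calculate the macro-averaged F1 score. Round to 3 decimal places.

Per-class F1 score (2·TP/(2·TP+FP+FN)):
  walk: TP=211, FP=37+38=75, FN=89+87=176 → 422/673 = 0.6270
  run: TP=179, FP=89+31=120, FN=37+40=77 → 358/555 = 0.6450
  sit: TP=66, FP=87+40=127, FN=38+31=69 → 132/328 = 0.4024
Macro-F1 score = mean = (0.6270 + 0.6450 + 0.4024) / 3 = 0.558

0.558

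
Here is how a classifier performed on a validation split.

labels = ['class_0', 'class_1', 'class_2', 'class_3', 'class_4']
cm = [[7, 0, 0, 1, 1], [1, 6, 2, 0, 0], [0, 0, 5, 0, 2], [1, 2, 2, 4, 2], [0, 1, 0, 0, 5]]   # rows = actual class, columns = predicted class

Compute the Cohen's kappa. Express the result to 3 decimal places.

Observed agreement pₒ = trace/N = 27/42 = 0.6429
Expected agreement pₑ = Σ (rowᵢ·colᵢ)/N² = (9·9 + 9·9 + 7·9 + 11·5 + 6·10)/42² = 0.1927
κ = (pₒ − pₑ)/(1 − pₑ) = (0.6429 − 0.1927)/(1 − 0.1927) = 0.558

0.558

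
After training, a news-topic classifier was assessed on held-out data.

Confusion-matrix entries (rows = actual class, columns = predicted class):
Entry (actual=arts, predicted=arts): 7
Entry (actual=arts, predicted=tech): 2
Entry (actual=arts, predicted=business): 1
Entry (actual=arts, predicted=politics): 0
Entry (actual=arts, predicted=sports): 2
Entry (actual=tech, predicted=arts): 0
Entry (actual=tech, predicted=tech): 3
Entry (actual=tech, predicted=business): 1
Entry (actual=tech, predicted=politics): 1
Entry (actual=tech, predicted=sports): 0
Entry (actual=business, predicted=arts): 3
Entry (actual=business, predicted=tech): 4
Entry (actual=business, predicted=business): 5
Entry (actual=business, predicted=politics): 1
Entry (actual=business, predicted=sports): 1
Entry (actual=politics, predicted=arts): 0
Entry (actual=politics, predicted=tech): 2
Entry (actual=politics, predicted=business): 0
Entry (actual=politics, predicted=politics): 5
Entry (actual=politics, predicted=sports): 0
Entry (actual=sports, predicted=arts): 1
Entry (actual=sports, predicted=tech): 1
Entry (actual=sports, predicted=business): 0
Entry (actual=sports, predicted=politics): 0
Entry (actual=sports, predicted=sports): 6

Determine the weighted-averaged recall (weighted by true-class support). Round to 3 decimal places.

0.565

Per-class recall (TP/(TP+FN)):
  arts: TP=7, FN=2+1+0+2=5 → 7/12 = 0.5833
  tech: TP=3, FN=0+1+1+0=2 → 3/5 = 0.6000
  business: TP=5, FN=3+4+1+1=9 → 5/14 = 0.3571
  politics: TP=5, FN=0+2+0+0=2 → 5/7 = 0.7143
  sports: TP=6, FN=1+1+0+0=2 → 6/8 = 0.7500
Weighted-recall = Σ (supportᵢ/N)·recallᵢ with N=46: (12/46)·0.5833 + (5/46)·0.6000 + (14/46)·0.3571 + (7/46)·0.7143 + (8/46)·0.7500 = 0.565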